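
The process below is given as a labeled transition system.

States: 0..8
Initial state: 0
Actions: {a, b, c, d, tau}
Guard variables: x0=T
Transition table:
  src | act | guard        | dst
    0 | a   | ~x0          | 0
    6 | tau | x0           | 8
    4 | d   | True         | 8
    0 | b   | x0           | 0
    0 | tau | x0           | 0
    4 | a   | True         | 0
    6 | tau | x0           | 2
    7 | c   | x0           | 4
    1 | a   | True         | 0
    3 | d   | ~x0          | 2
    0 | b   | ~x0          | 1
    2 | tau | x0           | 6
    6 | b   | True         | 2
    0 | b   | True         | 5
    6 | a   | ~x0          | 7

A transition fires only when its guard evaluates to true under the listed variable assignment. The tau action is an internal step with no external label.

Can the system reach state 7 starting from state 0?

11 transition(s) survive guard evaluation.
L0 = {0}
L1 = {5}  now seen {0,5}
Reach set: {0,5}

Answer: UNREACHABLE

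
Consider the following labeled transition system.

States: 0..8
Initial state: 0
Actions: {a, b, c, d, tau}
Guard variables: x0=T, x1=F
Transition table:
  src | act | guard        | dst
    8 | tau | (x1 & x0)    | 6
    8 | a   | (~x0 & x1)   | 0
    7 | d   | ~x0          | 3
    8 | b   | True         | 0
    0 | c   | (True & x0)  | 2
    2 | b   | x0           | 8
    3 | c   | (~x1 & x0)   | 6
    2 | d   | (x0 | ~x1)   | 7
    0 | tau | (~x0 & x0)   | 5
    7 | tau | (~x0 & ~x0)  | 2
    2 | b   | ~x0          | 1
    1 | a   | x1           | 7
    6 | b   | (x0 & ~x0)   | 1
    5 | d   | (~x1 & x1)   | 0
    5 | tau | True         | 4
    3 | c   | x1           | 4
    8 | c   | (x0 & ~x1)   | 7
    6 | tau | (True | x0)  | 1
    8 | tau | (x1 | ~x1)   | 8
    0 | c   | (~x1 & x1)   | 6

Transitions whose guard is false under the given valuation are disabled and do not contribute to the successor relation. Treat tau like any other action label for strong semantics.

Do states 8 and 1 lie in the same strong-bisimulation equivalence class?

Refine partition for ~:
  round 0: {{0,1,2,3,4,5,6,7,8}}
  round 1: {{0,3},{1,4,7},{2},{5,6},{8}}
  round 2: {{0},{1,4,7},{2},{3},{5,6},{8}}
6 equivalence class(es) (converged in 3)
class of 8: {8}; class of 1: {1,4,7}

Answer: NOT BISIMILAR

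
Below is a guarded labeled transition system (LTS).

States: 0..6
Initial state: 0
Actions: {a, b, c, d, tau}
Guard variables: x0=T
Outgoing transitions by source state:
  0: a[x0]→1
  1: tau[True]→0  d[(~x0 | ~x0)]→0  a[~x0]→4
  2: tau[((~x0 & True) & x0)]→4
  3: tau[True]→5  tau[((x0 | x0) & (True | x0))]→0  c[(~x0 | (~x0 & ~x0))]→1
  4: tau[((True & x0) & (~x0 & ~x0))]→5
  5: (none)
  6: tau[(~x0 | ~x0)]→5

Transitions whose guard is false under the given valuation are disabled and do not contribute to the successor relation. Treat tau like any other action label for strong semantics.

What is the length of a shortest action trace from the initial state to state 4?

Answer: UNREACHABLE

Analysis:
Layered search for 4:
  Layer 0: {0}
  Layer 1: {1}
4 never appears.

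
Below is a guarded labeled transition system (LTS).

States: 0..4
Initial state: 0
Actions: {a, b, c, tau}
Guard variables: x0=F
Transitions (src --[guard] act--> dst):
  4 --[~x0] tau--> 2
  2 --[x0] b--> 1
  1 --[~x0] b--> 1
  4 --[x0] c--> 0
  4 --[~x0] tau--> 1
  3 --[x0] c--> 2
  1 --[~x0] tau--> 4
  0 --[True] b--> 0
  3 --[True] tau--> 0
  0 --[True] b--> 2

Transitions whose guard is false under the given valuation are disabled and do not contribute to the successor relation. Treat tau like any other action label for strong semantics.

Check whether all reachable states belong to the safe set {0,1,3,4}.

Answer: INVARIANT VIOLATED at state 2

Working:
Allowed set {0,1,3,4}
Reach set: {0,2}
  0: ✓
  2: ✗ unsafe
reach 2 via b — violates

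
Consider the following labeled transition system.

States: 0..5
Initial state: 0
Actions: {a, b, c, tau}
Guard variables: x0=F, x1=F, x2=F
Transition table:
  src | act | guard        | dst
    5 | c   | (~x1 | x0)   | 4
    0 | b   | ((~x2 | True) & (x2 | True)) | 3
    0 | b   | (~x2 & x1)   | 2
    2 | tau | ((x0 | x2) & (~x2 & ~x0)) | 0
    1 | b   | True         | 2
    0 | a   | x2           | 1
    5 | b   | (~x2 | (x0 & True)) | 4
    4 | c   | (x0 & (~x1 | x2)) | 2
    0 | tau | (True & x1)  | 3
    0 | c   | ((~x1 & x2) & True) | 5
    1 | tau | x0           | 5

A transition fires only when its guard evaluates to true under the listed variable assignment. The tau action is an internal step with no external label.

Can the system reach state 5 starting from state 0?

4 transition(s) survive guard evaluation.
Layer 0: {0}
Layer 1: {3}  now seen {0,3}
Reach set: {0,3}

Answer: UNREACHABLE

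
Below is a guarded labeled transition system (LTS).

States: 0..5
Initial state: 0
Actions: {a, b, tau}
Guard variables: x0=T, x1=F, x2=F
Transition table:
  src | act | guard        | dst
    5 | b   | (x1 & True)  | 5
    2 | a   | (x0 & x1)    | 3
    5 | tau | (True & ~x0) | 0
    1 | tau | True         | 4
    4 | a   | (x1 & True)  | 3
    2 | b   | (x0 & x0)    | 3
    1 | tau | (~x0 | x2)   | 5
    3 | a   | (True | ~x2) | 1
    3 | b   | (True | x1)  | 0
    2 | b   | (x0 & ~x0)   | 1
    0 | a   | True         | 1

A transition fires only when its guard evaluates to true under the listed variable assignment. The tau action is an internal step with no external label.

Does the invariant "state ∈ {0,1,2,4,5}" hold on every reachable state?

Inv-set: {0,1,2,4,5}
R = {0,1,4}
  0: safe
  1: safe
  4: safe

Answer: INVARIANT HOLDS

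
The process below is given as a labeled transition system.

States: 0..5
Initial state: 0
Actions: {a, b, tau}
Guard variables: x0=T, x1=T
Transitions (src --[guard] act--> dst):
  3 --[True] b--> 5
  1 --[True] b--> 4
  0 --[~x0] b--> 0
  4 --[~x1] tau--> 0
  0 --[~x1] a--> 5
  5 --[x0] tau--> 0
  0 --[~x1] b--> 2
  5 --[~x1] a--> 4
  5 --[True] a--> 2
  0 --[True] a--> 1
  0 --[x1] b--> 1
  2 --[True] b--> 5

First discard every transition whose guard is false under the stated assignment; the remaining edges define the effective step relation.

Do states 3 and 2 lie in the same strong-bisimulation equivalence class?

Compute ~ classes (split until stable):
  π0 = {{0,1,2,3,4,5}}
  π1 = {{0},{1,2,3},{4},{5}}
  π2 = {{0},{1},{2,3},{4},{5}}
Fixed point at round 3; 5 class(es).
[3]={2,3}  [2]={2,3}

Answer: BISIMILAR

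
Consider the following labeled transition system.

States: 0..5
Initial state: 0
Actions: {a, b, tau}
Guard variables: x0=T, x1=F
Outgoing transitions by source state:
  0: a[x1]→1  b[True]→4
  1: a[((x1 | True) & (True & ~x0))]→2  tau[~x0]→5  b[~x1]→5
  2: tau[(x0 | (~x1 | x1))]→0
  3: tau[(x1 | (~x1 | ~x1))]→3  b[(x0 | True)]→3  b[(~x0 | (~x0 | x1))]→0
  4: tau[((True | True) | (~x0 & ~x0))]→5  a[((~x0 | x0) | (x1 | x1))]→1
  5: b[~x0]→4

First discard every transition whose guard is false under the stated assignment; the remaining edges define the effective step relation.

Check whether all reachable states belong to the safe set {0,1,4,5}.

Allowed set {0,1,4,5}
Reachable = {0,1,4,5}
  0: safe
  1: safe
  4: safe
  5: safe

Answer: INVARIANT HOLDS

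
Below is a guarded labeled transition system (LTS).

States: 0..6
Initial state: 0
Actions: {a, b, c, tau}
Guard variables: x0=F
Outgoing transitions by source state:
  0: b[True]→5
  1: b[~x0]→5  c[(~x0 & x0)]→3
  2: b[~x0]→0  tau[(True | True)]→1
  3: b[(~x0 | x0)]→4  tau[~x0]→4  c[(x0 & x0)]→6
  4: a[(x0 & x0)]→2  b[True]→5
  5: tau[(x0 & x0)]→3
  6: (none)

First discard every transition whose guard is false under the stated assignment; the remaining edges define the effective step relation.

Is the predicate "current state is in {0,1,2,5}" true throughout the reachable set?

Answer: INVARIANT HOLDS

Working:
Allowed set {0,1,2,5}
Reachable = {0,5}
  0: ✓
  5: ✓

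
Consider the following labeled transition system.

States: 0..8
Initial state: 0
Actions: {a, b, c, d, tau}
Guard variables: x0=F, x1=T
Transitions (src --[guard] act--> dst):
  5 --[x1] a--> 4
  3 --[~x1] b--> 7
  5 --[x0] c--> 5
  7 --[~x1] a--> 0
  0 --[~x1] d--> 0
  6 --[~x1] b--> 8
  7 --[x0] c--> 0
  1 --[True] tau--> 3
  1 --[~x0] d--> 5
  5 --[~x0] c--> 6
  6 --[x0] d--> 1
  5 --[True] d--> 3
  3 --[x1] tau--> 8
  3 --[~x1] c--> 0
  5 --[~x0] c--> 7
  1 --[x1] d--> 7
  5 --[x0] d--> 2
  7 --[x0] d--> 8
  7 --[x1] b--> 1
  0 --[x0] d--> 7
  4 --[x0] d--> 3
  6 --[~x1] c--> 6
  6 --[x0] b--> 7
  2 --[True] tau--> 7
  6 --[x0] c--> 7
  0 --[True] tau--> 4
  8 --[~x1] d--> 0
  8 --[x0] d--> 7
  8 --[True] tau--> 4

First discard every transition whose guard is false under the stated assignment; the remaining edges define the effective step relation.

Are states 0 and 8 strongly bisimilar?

Answer: BISIMILAR

Working:
Compute ~ classes (split until stable):
  π0 = {{0,1,2,3,4,5,6,7,8}}
  π1 = {{0,2,3,8},{1},{4,6},{5},{7}}
  π2 = {{0,8},{1},{2},{3},{4,6},{5},{7}}
Fixed point at round 3; 7 class(es).
class of 0: {0,8}; class of 8: {0,8}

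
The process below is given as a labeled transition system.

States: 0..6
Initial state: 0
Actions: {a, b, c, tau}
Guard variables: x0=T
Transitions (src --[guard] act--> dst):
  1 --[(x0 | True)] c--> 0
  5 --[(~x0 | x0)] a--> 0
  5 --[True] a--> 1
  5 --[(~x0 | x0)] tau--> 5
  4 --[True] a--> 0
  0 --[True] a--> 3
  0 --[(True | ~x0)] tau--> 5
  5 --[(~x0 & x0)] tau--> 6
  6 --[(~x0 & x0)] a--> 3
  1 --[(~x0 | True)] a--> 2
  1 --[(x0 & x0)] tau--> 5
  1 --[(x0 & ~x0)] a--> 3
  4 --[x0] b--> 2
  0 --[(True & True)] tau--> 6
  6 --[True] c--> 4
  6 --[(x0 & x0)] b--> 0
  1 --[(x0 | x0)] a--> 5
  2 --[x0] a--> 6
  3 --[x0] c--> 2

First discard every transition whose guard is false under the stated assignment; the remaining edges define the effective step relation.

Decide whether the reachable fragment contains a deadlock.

Answer: DEADLOCK-FREE

Analysis:
Reachable = {0,1,2,3,4,5,6}
  0: a→3  tau→5  tau→6  [deg 3]
  1: a→2  a→5  c→0  tau→5  [deg 4]
  2: a→6  [deg 1]
  3: c→2  [deg 1]
  4: a→0  b→2  [deg 2]
  5: a→0  a→1  tau→5  [deg 3]
  6: b→0  c→4  [deg 2]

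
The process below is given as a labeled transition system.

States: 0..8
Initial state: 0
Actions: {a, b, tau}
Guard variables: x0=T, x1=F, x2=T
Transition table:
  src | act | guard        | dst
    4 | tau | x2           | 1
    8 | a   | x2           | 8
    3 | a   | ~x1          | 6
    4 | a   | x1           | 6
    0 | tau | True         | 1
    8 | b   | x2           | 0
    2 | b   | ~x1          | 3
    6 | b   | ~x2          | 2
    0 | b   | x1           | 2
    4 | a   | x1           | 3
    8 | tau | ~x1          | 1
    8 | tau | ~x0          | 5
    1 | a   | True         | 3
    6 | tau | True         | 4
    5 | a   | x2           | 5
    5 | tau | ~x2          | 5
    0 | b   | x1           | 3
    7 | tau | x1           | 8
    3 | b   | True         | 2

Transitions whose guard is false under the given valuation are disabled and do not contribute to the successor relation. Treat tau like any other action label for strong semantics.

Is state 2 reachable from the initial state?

Answer: REACHABLE

Working:
11 transition(s) survive guard evaluation.
Layer 0: {0}
Layer 1: {1}  cumulative {0,1}
Layer 2: {3}  cumulative {0,1,3}
Layer 3: {2,6}  cumulative {0,1,2,3,6}
Layer 4: {4}  cumulative {0,1,2,3,4,6}
R = {0,1,2,3,4,6}
trace reaching 2: tau·a·b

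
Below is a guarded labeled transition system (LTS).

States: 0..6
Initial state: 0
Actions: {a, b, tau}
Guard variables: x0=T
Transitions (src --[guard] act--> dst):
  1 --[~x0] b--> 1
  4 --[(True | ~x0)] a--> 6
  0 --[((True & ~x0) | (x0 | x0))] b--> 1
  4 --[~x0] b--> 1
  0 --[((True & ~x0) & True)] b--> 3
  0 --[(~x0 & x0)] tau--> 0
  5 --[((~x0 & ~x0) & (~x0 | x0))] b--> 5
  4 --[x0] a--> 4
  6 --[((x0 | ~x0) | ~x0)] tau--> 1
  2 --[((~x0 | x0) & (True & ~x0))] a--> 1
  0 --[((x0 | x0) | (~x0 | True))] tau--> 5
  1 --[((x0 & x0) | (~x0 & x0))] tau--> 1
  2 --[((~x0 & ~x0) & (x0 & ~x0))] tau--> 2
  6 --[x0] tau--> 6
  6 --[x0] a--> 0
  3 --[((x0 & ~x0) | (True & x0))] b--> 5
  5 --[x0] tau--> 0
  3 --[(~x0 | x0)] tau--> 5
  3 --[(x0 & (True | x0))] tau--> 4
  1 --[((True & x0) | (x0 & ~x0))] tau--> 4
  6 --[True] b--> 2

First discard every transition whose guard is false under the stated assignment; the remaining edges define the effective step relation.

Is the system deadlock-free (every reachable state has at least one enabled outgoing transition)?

Answer: DEADLOCK at state 2

Working:
Reachable = {0,1,2,4,5,6}
  0: b→1  tau→5  [2 out]
  1: tau→1  tau→4  [2 out]
  2: ∅  [no exit]
  4: a→4  a→6  [2 out]
  5: tau→0  [1 out]
  6: a→0  b→2  tau→1  tau→6  [4 out]
trace reaching 2: b·tau·a·b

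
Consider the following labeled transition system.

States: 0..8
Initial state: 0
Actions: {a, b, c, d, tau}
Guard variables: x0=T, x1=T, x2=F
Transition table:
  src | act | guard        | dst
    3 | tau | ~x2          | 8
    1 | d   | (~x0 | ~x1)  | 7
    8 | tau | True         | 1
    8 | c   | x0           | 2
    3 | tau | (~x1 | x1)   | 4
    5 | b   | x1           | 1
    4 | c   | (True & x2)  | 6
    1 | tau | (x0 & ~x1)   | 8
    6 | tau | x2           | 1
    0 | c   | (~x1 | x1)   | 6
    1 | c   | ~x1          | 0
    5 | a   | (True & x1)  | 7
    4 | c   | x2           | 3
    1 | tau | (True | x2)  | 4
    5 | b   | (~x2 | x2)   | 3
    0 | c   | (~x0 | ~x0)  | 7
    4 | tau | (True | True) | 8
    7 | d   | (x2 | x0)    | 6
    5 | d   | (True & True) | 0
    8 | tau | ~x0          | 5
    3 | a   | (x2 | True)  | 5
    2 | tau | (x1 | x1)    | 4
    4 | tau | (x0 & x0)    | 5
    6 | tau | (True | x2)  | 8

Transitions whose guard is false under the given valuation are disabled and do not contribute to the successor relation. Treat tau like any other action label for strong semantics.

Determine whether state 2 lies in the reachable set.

Answer: REACHABLE

Analysis:
After dropping false guards: 16 live edges.
Layer 0: {0}
Layer 1: {6}  total {0,6}
Layer 2: {8}  total {0,6,8}
Layer 3: {1,2}  total {0,1,2,6,8}
Layer 4: {4}  total {0,1,2,4,6,8}
Layer 5: {5}  total {0,1,2,4,5,6,8}
Layer 6: {3,7}  total {0,1,2,3,4,5,6,7,8}
Reach set: {0,1,2,3,4,5,6,7,8}
witness 2: c·tau·c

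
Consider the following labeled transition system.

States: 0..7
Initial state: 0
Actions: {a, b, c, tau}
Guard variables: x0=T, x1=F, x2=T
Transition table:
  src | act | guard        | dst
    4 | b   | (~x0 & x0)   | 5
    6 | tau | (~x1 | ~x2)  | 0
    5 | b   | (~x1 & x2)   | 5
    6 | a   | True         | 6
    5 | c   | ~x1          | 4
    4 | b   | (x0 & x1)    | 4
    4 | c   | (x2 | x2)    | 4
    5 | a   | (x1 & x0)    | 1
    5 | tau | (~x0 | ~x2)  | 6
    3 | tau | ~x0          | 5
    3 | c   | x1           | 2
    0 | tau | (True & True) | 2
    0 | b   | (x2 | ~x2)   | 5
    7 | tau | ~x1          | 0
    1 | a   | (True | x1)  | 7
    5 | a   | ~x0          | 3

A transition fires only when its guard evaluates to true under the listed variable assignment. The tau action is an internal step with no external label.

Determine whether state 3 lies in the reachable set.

After dropping false guards: 9 live edges.
depth 0: {0}
depth 1: {2,5}  now seen {0,2,5}
depth 2: {4}  now seen {0,2,4,5}
Reach set: {0,2,4,5}

Answer: UNREACHABLE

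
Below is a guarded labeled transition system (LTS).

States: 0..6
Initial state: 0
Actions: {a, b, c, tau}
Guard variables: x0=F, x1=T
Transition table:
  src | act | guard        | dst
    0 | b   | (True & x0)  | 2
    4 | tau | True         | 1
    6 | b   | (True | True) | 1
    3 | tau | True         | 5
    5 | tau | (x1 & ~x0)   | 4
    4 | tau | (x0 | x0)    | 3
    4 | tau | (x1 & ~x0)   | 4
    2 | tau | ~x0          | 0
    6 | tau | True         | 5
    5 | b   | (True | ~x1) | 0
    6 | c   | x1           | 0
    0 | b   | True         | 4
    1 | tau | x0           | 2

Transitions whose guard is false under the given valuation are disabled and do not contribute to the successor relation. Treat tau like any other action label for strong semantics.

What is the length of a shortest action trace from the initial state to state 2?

Layered search for 2:
  L0 = {0}
  L1 = {4}
  L2 = {1}
2 never appears.

Answer: UNREACHABLE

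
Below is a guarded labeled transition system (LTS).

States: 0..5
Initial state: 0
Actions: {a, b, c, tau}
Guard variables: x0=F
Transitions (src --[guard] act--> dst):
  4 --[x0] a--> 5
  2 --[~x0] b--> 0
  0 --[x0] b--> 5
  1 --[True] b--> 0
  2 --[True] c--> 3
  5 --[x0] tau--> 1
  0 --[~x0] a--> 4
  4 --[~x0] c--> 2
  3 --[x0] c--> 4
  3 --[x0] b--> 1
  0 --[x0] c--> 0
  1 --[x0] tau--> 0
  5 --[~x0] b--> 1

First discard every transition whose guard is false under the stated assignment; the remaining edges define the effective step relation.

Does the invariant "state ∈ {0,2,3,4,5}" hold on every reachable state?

Answer: INVARIANT HOLDS

Working:
Allowed set {0,2,3,4,5}
Reach set: {0,2,3,4}
  0: ok
  2: ok
  3: ok
  4: ok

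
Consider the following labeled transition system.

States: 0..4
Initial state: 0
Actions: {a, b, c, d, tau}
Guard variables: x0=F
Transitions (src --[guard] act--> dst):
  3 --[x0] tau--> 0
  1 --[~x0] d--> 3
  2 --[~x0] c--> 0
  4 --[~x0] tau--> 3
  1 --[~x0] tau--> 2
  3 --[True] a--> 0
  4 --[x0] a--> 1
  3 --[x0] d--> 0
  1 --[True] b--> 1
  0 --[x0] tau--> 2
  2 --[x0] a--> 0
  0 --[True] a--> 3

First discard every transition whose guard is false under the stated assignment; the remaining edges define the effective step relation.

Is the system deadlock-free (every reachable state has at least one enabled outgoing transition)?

Reach set: {0,3}
  0: a→3  [1 out]
  3: a→0  [1 out]

Answer: DEADLOCK-FREE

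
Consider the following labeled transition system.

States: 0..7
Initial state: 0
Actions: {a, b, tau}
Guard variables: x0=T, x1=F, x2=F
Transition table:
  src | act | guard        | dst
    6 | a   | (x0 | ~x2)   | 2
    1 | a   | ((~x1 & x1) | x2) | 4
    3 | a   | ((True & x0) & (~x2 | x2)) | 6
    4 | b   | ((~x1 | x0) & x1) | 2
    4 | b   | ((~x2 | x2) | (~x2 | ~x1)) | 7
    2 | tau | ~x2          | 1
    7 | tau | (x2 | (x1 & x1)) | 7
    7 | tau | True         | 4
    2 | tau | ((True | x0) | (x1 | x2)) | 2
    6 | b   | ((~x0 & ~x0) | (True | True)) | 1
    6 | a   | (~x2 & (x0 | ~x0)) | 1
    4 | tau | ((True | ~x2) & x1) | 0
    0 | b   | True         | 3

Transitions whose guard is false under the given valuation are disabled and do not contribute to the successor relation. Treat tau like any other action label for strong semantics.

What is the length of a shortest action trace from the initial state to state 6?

BFS to 6:
  depth 0: {0}
  depth 1: {3}
  depth 2: {6}
depth(6)=2, e.g. b·a

Answer: 2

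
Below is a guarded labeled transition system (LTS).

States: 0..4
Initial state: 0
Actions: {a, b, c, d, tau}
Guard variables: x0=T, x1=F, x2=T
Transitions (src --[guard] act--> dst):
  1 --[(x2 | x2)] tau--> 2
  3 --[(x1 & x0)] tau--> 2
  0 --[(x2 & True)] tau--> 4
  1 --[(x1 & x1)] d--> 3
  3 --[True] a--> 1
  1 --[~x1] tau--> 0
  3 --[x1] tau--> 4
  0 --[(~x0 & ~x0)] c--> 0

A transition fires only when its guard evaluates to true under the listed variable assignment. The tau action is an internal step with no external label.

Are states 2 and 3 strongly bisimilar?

Answer: NOT BISIMILAR

Trace:
Compute ~ classes (split until stable):
  round 0: {{0,1,2,3,4}}
  round 1: {{0,1},{2,4},{3}}
  round 2: {{0},{1},{2,4},{3}}
4 equivalence class(es) (converged in 3)
2∈{2,4}, 3∈{3}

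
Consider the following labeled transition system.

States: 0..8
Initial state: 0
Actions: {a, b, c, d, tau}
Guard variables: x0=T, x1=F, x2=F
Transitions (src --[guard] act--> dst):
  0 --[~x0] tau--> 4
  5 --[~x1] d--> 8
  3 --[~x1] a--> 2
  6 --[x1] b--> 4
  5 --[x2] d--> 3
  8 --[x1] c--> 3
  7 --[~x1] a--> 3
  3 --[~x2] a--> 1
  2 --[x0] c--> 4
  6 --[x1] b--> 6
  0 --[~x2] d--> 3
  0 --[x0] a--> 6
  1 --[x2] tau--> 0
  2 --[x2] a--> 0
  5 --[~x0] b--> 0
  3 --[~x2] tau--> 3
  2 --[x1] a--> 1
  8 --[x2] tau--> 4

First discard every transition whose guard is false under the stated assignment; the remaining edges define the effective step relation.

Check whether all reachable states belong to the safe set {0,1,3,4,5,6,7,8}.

Allowed set {0,1,3,4,5,6,7,8}
Reach set: {0,1,2,3,4,6}
  0: ✓
  1: ✓
  2: VIOLATES
  3: ✓
  4: ✓
  6: ✓
reach 2 via d·a — violates

Answer: INVARIANT VIOLATED at state 2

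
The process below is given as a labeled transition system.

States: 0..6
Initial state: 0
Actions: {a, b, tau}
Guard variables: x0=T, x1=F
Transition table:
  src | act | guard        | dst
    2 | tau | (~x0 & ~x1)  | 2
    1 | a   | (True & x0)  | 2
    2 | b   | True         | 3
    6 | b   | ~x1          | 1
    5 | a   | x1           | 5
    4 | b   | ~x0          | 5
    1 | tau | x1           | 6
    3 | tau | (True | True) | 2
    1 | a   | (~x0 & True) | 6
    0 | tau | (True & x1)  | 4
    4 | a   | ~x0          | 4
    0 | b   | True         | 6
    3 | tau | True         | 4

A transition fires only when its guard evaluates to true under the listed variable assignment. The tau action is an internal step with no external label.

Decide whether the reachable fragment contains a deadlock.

Reach set: {0,1,2,3,4,6}
  0: b→6  [1 out]
  1: a→2  [1 out]
  2: b→3  [1 out]
  3: tau→2  tau→4  [2 out]
  4: ∅  [no exit]
  6: b→1  [1 out]
Path to 4: b·b·a·b·tau

Answer: DEADLOCK at state 4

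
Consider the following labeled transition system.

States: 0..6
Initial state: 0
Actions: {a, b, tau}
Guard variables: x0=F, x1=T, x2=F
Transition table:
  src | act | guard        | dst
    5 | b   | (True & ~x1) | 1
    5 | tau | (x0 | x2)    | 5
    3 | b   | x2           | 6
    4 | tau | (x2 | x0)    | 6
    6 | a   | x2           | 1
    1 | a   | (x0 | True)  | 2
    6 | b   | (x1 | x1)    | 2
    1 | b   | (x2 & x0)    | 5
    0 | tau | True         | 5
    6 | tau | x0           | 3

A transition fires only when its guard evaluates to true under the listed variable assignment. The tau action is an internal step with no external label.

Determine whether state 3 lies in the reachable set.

Guard filter leaves 3 enabled edge(s).
Layer 0: {0}
Layer 1: {5}  cumulative {0,5}
Reach set: {0,5}

Answer: UNREACHABLE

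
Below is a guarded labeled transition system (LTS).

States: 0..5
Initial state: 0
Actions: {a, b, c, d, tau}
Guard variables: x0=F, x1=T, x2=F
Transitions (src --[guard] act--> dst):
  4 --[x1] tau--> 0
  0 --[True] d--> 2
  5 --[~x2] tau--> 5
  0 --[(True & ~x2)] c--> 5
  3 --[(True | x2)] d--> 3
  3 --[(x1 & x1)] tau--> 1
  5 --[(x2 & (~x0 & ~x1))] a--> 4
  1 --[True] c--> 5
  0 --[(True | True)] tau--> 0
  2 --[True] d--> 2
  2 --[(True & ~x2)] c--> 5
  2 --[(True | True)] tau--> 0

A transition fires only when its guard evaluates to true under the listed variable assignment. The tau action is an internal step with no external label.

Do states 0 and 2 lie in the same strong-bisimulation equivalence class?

Answer: BISIMILAR

Analysis:
Compute ~ classes (split until stable):
  π0 = {{0,1,2,3,4,5}}
  π1 = {{0,2},{1},{3},{4,5}}
  π2 = {{0,2},{1},{3},{4},{5}}
5 equivalence class(es) (converged in 3)
[0]={0,2}  [2]={0,2}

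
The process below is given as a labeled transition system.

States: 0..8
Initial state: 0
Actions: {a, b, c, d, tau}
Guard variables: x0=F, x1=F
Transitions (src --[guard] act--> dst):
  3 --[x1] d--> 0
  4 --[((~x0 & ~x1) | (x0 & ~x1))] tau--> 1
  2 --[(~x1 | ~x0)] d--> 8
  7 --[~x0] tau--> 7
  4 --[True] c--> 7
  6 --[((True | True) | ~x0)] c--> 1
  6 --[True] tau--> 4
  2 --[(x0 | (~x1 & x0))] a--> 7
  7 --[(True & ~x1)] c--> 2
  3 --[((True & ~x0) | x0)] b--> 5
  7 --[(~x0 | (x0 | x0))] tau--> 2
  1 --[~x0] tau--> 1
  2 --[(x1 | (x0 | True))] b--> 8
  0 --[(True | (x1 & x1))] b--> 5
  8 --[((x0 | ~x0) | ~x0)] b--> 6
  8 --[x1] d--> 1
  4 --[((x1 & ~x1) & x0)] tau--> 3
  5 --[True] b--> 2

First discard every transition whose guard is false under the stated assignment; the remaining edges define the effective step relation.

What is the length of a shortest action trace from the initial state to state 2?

Answer: 2

Analysis:
BFS to 2:
  L0 = {0}
  L1 = {5}
  L2 = {2}
first hit 2 at d=2 via b·b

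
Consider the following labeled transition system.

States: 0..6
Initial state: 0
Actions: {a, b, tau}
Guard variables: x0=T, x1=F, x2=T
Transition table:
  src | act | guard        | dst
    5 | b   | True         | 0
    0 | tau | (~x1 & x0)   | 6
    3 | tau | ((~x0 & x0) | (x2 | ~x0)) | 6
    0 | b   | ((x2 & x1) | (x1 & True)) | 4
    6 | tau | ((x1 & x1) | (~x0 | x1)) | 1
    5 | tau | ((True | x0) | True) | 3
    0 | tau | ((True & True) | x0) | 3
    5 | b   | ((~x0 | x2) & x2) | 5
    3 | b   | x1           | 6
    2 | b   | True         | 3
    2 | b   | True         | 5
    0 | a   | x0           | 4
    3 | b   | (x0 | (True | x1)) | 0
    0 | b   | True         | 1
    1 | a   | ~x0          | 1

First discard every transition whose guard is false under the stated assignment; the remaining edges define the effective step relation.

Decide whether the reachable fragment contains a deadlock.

Answer: DEADLOCK at state 1

Working:
R = {0,1,3,4,6}
  0: a→4  b→1  tau→3  tau→6  [deg 4]
  1: ∅  [deadlock]
  3: b→0  tau→6  [deg 2]
  4: ∅  [deadlock]
  6: ∅  [deadlock]
trace reaching 1: b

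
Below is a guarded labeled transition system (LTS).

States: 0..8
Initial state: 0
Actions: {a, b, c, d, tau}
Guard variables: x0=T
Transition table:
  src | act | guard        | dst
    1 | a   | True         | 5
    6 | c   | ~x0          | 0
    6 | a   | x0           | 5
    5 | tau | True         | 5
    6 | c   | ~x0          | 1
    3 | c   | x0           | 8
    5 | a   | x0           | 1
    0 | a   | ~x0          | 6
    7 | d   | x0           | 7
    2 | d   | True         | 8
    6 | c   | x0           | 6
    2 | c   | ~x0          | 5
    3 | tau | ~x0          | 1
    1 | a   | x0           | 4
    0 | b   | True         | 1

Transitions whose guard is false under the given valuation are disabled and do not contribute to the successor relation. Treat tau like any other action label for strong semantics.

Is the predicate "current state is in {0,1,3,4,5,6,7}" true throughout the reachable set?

Answer: INVARIANT HOLDS

Trace:
Safe = {0,1,3,4,5,6,7}
R = {0,1,4,5}
  0: ok
  1: ok
  4: ok
  5: ok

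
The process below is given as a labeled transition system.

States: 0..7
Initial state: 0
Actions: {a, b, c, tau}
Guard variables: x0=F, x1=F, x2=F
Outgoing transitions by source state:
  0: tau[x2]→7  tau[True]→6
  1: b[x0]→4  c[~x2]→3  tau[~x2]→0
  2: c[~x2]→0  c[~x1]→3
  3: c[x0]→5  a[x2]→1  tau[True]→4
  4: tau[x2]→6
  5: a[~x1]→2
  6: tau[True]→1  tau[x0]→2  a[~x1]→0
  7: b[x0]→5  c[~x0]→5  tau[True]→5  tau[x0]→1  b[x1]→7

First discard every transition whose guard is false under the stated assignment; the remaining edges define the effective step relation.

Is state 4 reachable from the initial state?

Guard filter leaves 11 enabled edge(s).
Layer 0: {0}
Layer 1: {6}  total {0,6}
Layer 2: {1}  total {0,1,6}
Layer 3: {3}  total {0,1,3,6}
Layer 4: {4}  total {0,1,3,4,6}
R = {0,1,3,4,6}
Path to 4: tau·tau·c·tau

Answer: REACHABLE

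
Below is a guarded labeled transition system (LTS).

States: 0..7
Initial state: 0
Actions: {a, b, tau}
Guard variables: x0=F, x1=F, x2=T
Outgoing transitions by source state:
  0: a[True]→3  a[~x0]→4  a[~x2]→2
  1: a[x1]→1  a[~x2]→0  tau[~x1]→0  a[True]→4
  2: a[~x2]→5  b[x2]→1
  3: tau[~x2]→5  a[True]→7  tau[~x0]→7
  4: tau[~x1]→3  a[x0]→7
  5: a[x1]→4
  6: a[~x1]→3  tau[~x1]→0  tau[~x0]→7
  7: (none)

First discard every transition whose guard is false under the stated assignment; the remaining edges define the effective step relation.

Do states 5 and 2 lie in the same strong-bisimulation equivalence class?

Answer: NOT BISIMILAR

Analysis:
Refine partition for ~:
  π0 = {{0,1,2,3,4,5,6,7}}
  π1 = {{0},{1,3,6},{2},{4},{5,7}}
  π2 = {{0},{1},{2},{3},{4},{5,7},{6}}
Fixed point at round 3; 7 class(es).
5∈{5,7}, 2∈{2}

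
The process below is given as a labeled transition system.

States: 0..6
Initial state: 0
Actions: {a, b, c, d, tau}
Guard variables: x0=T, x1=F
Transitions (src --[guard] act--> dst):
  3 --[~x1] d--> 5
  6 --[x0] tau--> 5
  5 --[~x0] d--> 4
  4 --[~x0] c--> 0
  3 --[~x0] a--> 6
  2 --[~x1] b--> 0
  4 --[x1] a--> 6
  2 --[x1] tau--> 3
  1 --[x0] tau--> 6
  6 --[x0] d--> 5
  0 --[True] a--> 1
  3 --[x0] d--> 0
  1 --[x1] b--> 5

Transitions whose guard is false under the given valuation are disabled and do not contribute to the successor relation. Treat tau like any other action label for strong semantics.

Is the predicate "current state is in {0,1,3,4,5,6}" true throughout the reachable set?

Answer: INVARIANT HOLDS

Trace:
Allowed set {0,1,3,4,5,6}
Reachable = {0,1,5,6}
  0: ok
  1: ok
  5: ok
  6: ok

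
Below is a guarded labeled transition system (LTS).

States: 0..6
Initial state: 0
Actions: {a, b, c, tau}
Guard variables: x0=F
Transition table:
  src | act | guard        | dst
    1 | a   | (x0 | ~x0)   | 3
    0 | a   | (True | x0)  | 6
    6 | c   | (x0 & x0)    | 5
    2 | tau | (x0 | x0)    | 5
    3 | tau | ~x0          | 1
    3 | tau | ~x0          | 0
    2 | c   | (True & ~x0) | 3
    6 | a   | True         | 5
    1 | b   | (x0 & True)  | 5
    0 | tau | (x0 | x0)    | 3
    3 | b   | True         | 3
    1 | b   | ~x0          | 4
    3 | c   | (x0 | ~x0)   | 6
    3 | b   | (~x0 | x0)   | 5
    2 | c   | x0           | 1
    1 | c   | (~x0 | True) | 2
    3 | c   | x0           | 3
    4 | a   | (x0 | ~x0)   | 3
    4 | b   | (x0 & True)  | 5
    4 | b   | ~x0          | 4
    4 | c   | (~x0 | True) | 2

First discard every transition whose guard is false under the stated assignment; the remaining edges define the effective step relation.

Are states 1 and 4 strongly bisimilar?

Bisimulation quotient by refinement:
  π0 = {{0,1,2,3,4,5,6}}
  π1 = {{0,6},{1,4},{2},{3},{5}}
  π2 = {{0},{1,4},{2},{3},{5},{6}}
Fixed point at round 3; 6 class(es).
class of 1: {1,4}; class of 4: {1,4}

Answer: BISIMILAR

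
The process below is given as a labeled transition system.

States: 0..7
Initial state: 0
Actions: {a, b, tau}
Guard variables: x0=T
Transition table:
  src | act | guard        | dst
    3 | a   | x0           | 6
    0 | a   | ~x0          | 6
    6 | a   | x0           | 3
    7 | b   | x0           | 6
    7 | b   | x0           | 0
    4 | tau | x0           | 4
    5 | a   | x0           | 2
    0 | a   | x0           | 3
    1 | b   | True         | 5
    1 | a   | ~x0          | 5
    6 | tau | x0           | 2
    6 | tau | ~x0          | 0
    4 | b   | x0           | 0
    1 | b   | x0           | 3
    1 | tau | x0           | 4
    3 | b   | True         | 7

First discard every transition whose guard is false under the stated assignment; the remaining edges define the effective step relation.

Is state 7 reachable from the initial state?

Answer: REACHABLE

Working:
Guard filter leaves 13 enabled edge(s).
Layer 0: {0}
Layer 1: {3}  total {0,3}
Layer 2: {6,7}  total {0,3,6,7}
Layer 3: {2}  total {0,2,3,6,7}
R = {0,2,3,6,7}
Path to 7: a·b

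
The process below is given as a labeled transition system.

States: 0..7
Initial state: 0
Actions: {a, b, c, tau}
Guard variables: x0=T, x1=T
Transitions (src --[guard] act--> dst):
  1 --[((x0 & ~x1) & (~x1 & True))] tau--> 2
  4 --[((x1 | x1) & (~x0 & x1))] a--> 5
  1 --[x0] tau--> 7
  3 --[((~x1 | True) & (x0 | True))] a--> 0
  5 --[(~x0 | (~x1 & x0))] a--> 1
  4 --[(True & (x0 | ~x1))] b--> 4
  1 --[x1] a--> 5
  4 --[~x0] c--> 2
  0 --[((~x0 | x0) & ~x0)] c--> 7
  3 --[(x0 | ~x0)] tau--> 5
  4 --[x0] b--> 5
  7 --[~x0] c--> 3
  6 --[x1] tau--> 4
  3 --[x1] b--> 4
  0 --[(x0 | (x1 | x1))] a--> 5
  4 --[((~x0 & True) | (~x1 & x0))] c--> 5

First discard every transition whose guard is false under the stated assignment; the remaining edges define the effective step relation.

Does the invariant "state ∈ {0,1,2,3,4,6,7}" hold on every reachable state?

Answer: INVARIANT VIOLATED at state 5

Trace:
Inv-set: {0,1,2,3,4,6,7}
R = {0,5}
  0: ✓
  5: outside
counterexample path to 5: a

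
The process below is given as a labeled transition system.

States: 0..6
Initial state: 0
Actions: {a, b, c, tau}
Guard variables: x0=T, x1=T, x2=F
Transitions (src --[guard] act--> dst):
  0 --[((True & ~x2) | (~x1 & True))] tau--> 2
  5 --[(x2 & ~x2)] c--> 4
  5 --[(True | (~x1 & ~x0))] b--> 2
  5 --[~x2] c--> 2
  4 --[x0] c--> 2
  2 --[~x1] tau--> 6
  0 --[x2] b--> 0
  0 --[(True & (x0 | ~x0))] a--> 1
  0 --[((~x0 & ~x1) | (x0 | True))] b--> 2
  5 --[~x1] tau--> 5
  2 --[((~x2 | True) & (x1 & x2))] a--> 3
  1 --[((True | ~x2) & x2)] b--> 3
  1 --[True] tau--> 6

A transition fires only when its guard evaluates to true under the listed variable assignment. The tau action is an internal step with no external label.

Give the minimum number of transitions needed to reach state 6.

Answer: 2

Trace:
Breadth-first toward 6:
  L0 = {0}
  L1 = {1,2}
  L2 = {6}
first hit 6 at d=2 via a·tau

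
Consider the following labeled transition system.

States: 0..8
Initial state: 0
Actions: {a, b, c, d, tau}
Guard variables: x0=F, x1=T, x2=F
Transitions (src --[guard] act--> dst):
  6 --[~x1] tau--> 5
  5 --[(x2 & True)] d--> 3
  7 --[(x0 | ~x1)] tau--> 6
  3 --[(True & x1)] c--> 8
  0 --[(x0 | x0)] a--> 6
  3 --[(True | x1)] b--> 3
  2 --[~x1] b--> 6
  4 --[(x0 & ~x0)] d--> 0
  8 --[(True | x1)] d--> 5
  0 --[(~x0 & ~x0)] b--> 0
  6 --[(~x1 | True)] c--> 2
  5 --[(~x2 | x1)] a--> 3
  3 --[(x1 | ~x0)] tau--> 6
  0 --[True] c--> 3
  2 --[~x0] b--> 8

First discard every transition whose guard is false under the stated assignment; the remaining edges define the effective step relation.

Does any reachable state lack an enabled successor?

Answer: DEADLOCK-FREE

Trace:
R = {0,2,3,5,6,8}
  0: b→0  c→3  [2 out]
  2: b→8  [1 out]
  3: b→3  c→8  tau→6  [3 out]
  5: a→3  [1 out]
  6: c→2  [1 out]
  8: d→5  [1 out]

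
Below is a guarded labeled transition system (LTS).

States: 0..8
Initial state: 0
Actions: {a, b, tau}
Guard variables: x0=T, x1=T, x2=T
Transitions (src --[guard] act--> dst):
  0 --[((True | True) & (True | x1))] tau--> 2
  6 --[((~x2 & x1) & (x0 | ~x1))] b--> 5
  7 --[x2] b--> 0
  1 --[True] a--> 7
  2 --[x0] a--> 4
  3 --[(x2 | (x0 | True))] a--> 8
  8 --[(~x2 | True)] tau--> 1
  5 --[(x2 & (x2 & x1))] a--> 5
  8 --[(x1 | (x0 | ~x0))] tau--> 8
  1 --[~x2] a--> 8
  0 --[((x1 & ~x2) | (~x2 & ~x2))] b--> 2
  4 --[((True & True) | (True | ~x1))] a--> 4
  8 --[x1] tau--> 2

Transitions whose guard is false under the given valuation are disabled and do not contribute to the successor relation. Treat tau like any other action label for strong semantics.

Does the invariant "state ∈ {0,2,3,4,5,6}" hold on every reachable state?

Answer: INVARIANT HOLDS

Analysis:
Safe = {0,2,3,4,5,6}
Reach set: {0,2,4}
  0: ✓
  2: ✓
  4: ✓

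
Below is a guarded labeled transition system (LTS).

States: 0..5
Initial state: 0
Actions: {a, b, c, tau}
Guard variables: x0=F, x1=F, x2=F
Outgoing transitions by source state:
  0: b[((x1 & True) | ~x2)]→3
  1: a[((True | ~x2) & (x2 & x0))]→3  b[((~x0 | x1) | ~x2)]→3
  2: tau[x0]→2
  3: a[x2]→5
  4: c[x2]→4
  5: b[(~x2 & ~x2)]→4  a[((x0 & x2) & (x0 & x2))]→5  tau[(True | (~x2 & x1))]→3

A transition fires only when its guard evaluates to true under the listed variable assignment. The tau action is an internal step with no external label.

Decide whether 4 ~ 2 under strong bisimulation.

Answer: BISIMILAR

Analysis:
Compute ~ classes (split until stable):
  round 0: {{0,1,2,3,4,5}}
  round 1: {{0,1},{2,3,4},{5}}
stable after 2 split(s): 3 block(s)
4∈{2,3,4}, 2∈{2,3,4}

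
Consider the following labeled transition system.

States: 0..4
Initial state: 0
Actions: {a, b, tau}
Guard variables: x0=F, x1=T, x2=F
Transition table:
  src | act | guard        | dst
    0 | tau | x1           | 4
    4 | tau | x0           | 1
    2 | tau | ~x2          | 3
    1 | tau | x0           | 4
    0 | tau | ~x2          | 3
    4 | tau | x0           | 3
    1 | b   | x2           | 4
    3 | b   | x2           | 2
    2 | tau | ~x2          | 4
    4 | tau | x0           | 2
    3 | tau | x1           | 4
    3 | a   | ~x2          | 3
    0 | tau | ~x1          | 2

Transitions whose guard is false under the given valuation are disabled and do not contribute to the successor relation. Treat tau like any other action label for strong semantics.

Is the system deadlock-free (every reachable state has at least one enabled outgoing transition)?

Answer: DEADLOCK at state 4

Analysis:
Reach set: {0,3,4}
  0: tau→3  tau→4  [2 out]
  3: a→3  tau→4  [2 out]
  4: ∅  [deadlock]
Path to 4: tau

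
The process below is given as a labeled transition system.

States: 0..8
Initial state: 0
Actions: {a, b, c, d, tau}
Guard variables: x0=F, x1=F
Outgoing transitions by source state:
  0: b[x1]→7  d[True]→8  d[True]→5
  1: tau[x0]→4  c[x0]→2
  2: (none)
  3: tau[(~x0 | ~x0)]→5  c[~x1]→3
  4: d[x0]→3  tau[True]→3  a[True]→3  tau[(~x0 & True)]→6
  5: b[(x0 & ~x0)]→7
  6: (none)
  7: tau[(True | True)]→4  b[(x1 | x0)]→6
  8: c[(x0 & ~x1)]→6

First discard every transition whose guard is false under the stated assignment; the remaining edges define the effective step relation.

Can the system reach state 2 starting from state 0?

Answer: UNREACHABLE

Working:
After dropping false guards: 8 live edges.
L0 = {0}
L1 = {5,8}  cumulative {0,5,8}
R = {0,5,8}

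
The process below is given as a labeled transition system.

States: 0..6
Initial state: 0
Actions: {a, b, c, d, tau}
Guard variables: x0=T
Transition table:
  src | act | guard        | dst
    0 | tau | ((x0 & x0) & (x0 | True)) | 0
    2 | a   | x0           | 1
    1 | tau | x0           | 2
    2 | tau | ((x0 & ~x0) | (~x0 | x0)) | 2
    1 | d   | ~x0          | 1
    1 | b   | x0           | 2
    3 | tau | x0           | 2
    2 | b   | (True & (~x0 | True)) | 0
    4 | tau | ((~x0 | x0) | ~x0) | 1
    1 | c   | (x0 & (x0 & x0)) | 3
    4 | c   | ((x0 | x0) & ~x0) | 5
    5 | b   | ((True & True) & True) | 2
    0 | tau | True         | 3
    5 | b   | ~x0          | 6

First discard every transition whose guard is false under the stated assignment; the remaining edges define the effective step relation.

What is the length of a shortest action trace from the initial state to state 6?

Answer: UNREACHABLE

Analysis:
Layered search for 6:
  L0 = {0}
  L1 = {3}
  L2 = {2}
  L3 = {1}
6 never appears.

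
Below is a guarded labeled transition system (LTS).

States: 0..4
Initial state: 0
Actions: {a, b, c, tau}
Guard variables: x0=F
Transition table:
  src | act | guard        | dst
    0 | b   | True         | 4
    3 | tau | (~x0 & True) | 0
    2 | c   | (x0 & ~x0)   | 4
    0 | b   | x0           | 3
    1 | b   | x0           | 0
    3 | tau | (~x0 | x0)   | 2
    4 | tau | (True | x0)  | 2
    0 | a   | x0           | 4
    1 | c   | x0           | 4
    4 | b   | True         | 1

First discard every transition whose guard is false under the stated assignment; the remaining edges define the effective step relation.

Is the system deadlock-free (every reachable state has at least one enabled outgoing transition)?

R = {0,1,2,4}
  0: b→4  [1 out]
  1: ∅  [deadlock]
  2: ∅  [deadlock]
  4: b→1  tau→2  [2 out]
Path to 1: b·b

Answer: DEADLOCK at state 1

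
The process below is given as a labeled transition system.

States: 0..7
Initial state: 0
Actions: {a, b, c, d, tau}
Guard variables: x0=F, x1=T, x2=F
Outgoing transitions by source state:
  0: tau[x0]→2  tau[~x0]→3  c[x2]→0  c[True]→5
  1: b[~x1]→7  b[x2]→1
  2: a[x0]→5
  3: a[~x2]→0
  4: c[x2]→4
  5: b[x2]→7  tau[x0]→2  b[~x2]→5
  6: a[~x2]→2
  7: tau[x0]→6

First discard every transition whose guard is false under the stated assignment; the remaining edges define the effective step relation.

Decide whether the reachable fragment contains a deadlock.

Reach set: {0,3,5}
  0: c→5  tau→3  [2 out]
  3: a→0  [1 out]
  5: b→5  [1 out]

Answer: DEADLOCK-FREE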